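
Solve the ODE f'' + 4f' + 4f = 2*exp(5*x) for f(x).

f = 2*exp(5*x)/49 + C1*exp(-2*x) + C2*x*exp(-2*x)

Characteristic equation r² + 4r + 4 = 0 has discriminant (4)² - 4·(4) = 0, so r = -2 is a repeated root.
Hence f_h = (C1 + C2*x)*exp(-2*x).
Try f_p = A*exp(5*x). Substituting into the equation and dividing by exp(5*x) gives A = 2/49, so f_p = 2*exp(5*x)/49.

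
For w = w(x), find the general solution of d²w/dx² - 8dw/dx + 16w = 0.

w = C1*exp(4*x) + C2*x*exp(4*x)

Characteristic equation r² - 8r + 16 = 0 has discriminant (-8)² - 4·(16) = 0, so r = 4 is a repeated root.
Hence w_h = (C1 + C2*x)*exp(4*x).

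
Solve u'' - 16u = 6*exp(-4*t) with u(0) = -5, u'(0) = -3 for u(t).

Characteristic equation r² - 16 = 0 factors as (r + 4)(r - 4) = 0, so r = -4, 4.
Hence u_h = C1*exp(-4*t) + C2*exp(4*t).
Since exp(-4*t) solves the homogeneous equation (r = -4 is a root of multiplicity 1), multiply the trial by t. Try u_p = A*t*exp(-4*t). Substituting into the equation and dividing by exp(-4*t) gives A = -3/4, so u_p = -3*t*exp(-4*t)/4.
General solution: u = C1*exp(-4*t) + C2*exp(4*t) - 3*t*exp(-4*t)/4.
Apply the initial conditions: u(0) = C1 + C2 = -5 and u'(0) = -3/4 - 4*C1 + 4*C2 = -3. Solving gives C1 = -71/32, C2 = -89/32.

u = -89*exp(4*t)/32 - 71*exp(-4*t)/32 - 3*t*exp(-4*t)/4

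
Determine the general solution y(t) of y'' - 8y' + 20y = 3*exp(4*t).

y = 3*exp(4*t)/4 + C1*cos(2*t)*exp(4*t) + C2*exp(4*t)*sin(2*t)

Characteristic equation r² - 8r + 20 = 0 has discriminant (-8)² - 4·(20) = -16 < 0, so r = 4 ± 2i.
Hence y_h = C1*cos(2*t)*exp(4*t) + C2*exp(4*t)*sin(2*t).
Try y_p = A*exp(4*t). Substituting into the equation and dividing by exp(4*t) gives A = 3/4, so y_p = 3*exp(4*t)/4.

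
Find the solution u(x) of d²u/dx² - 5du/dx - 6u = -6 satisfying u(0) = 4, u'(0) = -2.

Characteristic equation r² - 5r - 6 = 0 factors as (r + 1)(r - 6) = 0, so r = -1, 6.
Hence u_h = C1*exp(-x) + C2*exp(6*x).
For the particular solution try u_p = A0. Substituting and matching coefficients of each power of x gives A0 = 1, so u_p = 1.
General solution: u = 1 + C1*exp(-x) + C2*exp(6*x).
Apply the initial conditions: u(0) = 1 + C1 + C2 = 4 and u'(0) = -C1 + 6*C2 = -2. Solving gives C1 = 20/7, C2 = 1/7.

u = 1 + exp(6*x)/7 + 20*exp(-x)/7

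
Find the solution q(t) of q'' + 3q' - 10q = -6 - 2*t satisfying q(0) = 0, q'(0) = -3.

Characteristic equation r² + 3r - 10 = 0 factors as (r - 2)(r + 5) = 0, so r = 2, -5.
Hence q_h = C1*exp(2*t) + C2*exp(-5*t).
For the particular solution try q_p = A0 + A1*t. Substituting and matching coefficients of each power of t gives A0 = 33/50, A1 = 1/5, so q_p = 33/50 + t/5.
General solution: q = 33/50 + t/5 + C1*exp(2*t) + C2*exp(-5*t).
Apply the initial conditions: q(0) = 33/50 + C1 + C2 = 0 and q'(0) = 1/5 - 5*C2 + 2*C1 = -3. Solving gives C1 = -13/14, C2 = 47/175.

q = 33/50 - 13*exp(2*t)/14 + t/5 + 47*exp(-5*t)/175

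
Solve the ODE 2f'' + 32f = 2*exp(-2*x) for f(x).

Divide through by 2: f'' + 16f = exp(-2*x).
Characteristic equation r² + 16 = 0 has discriminant (0)² - 4·(16) = -64 < 0, so r = ± 4i.
Hence f_h = C1*cos(4*x) + C2*sin(4*x).
Try f_p = A*exp(-2*x). Substituting into the equation and dividing by exp(-2*x) gives A = 1/20, so f_p = exp(-2*x)/20.

f = exp(-2*x)/20 + C1*cos(4*x) + C2*sin(4*x)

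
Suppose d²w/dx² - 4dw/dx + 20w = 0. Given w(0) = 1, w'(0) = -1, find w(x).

w = cos(4*x)*exp(2*x) - 3*exp(2*x)*sin(4*x)/4

Characteristic equation r² - 4r + 20 = 0 has discriminant (-4)² - 4·(20) = -64 < 0, so r = 2 ± 4i.
Hence w_h = C1*cos(4*x)*exp(2*x) + C2*exp(2*x)*sin(4*x).
Apply the initial conditions: w(0) = C1 = 1 and w'(0) = 2*C1 + 4*C2 = -1. Solving gives C1 = 1, C2 = -3/4.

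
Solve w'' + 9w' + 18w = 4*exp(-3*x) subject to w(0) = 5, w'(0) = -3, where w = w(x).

Characteristic equation r² + 9r + 18 = 0 factors as (r + 3)(r + 6) = 0, so r = -3, -6.
Hence w_h = C1*exp(-3*x) + C2*exp(-6*x).
Since exp(-3*x) solves the homogeneous equation (r = -3 is a root of multiplicity 1), multiply the trial by x. Try w_p = A*x*exp(-3*x). Substituting into the equation and dividing by exp(-3*x) gives A = 4/3, so w_p = 4*x*exp(-3*x)/3.
General solution: w = C1*exp(-3*x) + C2*exp(-6*x) + 4*x*exp(-3*x)/3.
Apply the initial conditions: w(0) = C1 + C2 = 5 and w'(0) = 4/3 - 6*C2 - 3*C1 = -3. Solving gives C1 = 77/9, C2 = -32/9.

w = -32*exp(-6*x)/9 + 77*exp(-3*x)/9 + 4*x*exp(-3*x)/3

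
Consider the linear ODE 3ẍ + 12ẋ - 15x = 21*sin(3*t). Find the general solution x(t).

Divide through by 3: x'' + 4x' - 5x = 7*sin(3*t).
Characteristic equation r² + 4r - 5 = 0 factors as (r - 1)(r + 5) = 0, so r = 1, -5.
Hence x_h = C1*exp(t) + C2*exp(-5*t).
Try x_p = A*cos(3*t) + B*sin(3*t). Substituting and equating the coefficients of cos(3t) and sin(3t) gives A = -21/85, B = -49/170, so x_p = -49*sin(3*t)/170 - 21*cos(3*t)/85.

x = -49*sin(3*t)/170 - 21*cos(3*t)/85 + C1*exp(t) + C2*exp(-5*t)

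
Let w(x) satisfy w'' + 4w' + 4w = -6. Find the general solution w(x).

Characteristic equation r² + 4r + 4 = 0 has discriminant (4)² - 4·(4) = 0, so r = -2 is a repeated root.
Hence w_h = (C1 + C2*x)*exp(-2*x).
For the particular solution try w_p = A0. Substituting and matching coefficients of each power of x gives A0 = -3/2, so w_p = -3/2.

w = -3/2 + C1*exp(-2*x) + C2*x*exp(-2*x)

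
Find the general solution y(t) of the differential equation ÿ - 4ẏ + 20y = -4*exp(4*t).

Characteristic equation r² - 4r + 20 = 0 has discriminant (-4)² - 4·(20) = -64 < 0, so r = 2 ± 4i.
Hence y_h = C1*cos(4*t)*exp(2*t) + C2*exp(2*t)*sin(4*t).
Try y_p = A*exp(4*t). Substituting into the equation and dividing by exp(4*t) gives A = -1/5, so y_p = -exp(4*t)/5.

y = -exp(4*t)/5 + C1*cos(4*t)*exp(2*t) + C2*exp(2*t)*sin(4*t)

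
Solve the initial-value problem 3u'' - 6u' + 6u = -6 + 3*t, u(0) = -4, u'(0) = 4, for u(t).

Divide through by 3: u'' - 2u' + 2u = -2 + t.
Characteristic equation r² - 2r + 2 = 0 has discriminant (-2)² - 4·(2) = -4 < 0, so r = 1 ± i.
Hence u_h = C1*cos(t)*exp(t) + C2*exp(t)*sin(t).
For the particular solution try u_p = A0 + A1*t. Substituting and matching coefficients of each power of t gives A0 = -1/2, A1 = 1/2, so u_p = -1/2 + t/2.
General solution: u = -1/2 + t/2 + C1*cos(t)*exp(t) + C2*exp(t)*sin(t).
Apply the initial conditions: u(0) = -1/2 + C1 = -4 and u'(0) = 1/2 + C1 + C2 = 4. Solving gives C1 = -7/2, C2 = 7.

u = -1/2 + t/2 + 7*exp(t)*sin(t) - 7*cos(t)*exp(t)/2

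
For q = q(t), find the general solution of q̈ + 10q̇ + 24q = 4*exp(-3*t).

q = 4*exp(-3*t)/3 + C1*exp(-4*t) + C2*exp(-6*t)

Characteristic equation r² + 10r + 24 = 0 factors as (r + 4)(r + 6) = 0, so r = -4, -6.
Hence q_h = C1*exp(-4*t) + C2*exp(-6*t).
Try q_p = A*exp(-3*t). Substituting into the equation and dividing by exp(-3*t) gives A = 4/3, so q_p = 4*exp(-3*t)/3.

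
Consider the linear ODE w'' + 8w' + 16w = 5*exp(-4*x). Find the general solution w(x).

w = C1*exp(-4*x) + 5*x**2*exp(-4*x)/2 + C2*x*exp(-4*x)

Characteristic equation r² + 8r + 16 = 0 has discriminant (8)² - 4·(16) = 0, so r = -4 is a repeated root.
Hence w_h = (C1 + C2*x)*exp(-4*x).
Since exp(-4*x) solves the homogeneous equation (r = -4 is a root of multiplicity 2), multiply the trial by x^2. Try w_p = A*x^2*exp(-4*x). Substituting into the equation and dividing by exp(-4*x) gives A = 5/2, so w_p = 5*x^2*exp(-4*x)/2.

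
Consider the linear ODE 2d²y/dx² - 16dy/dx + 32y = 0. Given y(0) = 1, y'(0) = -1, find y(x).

Divide through by 2: y'' - 8y' + 16y = 0.
Characteristic equation r² - 8r + 16 = 0 has discriminant (-8)² - 4·(16) = 0, so r = 4 is a repeated root.
Hence y_h = (C1 + C2*x)*exp(4*x).
Apply the initial conditions: y(0) = C1 = 1 and y'(0) = C2 + 4*C1 = -1. Solving gives C1 = 1, C2 = -5.

y = -5*x*exp(4*x) + exp(4*x)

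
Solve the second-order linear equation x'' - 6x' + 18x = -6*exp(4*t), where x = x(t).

x = -3*exp(4*t)/5 + C1*cos(3*t)*exp(3*t) + C2*exp(3*t)*sin(3*t)

Characteristic equation r² - 6r + 18 = 0 has discriminant (-6)² - 4·(18) = -36 < 0, so r = 3 ± 3i.
Hence x_h = C1*cos(3*t)*exp(3*t) + C2*exp(3*t)*sin(3*t).
Try x_p = A*exp(4*t). Substituting into the equation and dividing by exp(4*t) gives A = -3/5, so x_p = -3*exp(4*t)/5.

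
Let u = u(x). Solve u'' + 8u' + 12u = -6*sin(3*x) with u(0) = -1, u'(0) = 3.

Characteristic equation r² + 8r + 12 = 0 factors as (r + 2)(r + 6) = 0, so r = -2, -6.
Hence u_h = C1*exp(-2*x) + C2*exp(-6*x).
Try u_p = A*cos(3*x) + B*sin(3*x). Substituting and equating the coefficients of cos(3x) and sin(3x) gives A = 16/65, B = -2/65, so u_p = -2*sin(3*x)/65 + 16*cos(3*x)/65.
General solution: u = -2*sin(3*x)/65 + 16*cos(3*x)/65 + C1*exp(-2*x) + C2*exp(-6*x).
Apply the initial conditions: u(0) = 16/65 + C1 + C2 = -1 and u'(0) = -6/65 - 6*C2 - 2*C1 = 3. Solving gives C1 = -57/52, C2 = -3/20.

u = -57*exp(-2*x)/52 - 3*exp(-6*x)/20 - 2*sin(3*x)/65 + 16*cos(3*x)/65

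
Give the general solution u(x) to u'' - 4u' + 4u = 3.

Characteristic equation r² - 4r + 4 = 0 has discriminant (-4)² - 4·(4) = 0, so r = 2 is a repeated root.
Hence u_h = (C1 + C2*x)*exp(2*x).
For the particular solution try u_p = A0. Substituting and matching coefficients of each power of x gives A0 = 3/4, so u_p = 3/4.

u = 3/4 + C1*exp(2*x) + C2*x*exp(2*x)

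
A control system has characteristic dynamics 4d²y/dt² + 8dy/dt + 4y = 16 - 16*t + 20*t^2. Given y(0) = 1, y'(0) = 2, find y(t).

Divide through by 4: y'' + 2y' + y = 4 - 4*t + 5*t^2.
Characteristic equation r² + 2r + 1 = 0 has discriminant (2)² - 4·(1) = 0, so r = -1 is a repeated root.
Hence y_h = (C1 + C2*t)*exp(-t).
For the particular solution try y_p = A0 + A1*t + A2*t^2. Substituting and matching coefficients of each power of t gives A0 = 42, A1 = -24, A2 = 5, so y_p = 42 - 24*t + 5*t^2.
General solution: y = 42 - 24*t + 5*t^2 + C1*exp(-t) + C2*t*exp(-t).
Apply the initial conditions: y(0) = 42 + C1 = 1 and y'(0) = -24 + C2 - C1 = 2. Solving gives C1 = -41, C2 = -15.

y = 42 - 41*exp(-t) - 24*t + 5*t**2 - 15*t*exp(-t)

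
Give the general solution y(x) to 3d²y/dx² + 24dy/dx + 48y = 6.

y = 1/8 + C1*exp(-4*x) + C2*x*exp(-4*x)

Divide through by 3: y'' + 8y' + 16y = 2.
Characteristic equation r² + 8r + 16 = 0 has discriminant (8)² - 4·(16) = 0, so r = -4 is a repeated root.
Hence y_h = (C1 + C2*x)*exp(-4*x).
For the particular solution try y_p = A0. Substituting and matching coefficients of each power of x gives A0 = 1/8, so y_p = 1/8.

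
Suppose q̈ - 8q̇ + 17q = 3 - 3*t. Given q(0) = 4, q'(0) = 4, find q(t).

q = 27/289 - 3*t/17 - 3309*exp(4*t)*sin(t)/289 + 1129*cos(t)*exp(4*t)/289

Characteristic equation r² - 8r + 17 = 0 has discriminant (-8)² - 4·(17) = -4 < 0, so r = 4 ± i.
Hence q_h = C1*cos(t)*exp(4*t) + C2*exp(4*t)*sin(t).
For the particular solution try q_p = A0 + A1*t. Substituting and matching coefficients of each power of t gives A0 = 27/289, A1 = -3/17, so q_p = 27/289 - 3*t/17.
General solution: q = 27/289 - 3*t/17 + C1*cos(t)*exp(4*t) + C2*exp(4*t)*sin(t).
Apply the initial conditions: q(0) = 27/289 + C1 = 4 and q'(0) = -3/17 + C2 + 4*C1 = 4. Solving gives C1 = 1129/289, C2 = -3309/289.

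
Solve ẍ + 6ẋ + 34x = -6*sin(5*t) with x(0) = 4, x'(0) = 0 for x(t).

x = -6*sin(5*t)/109 + 20*cos(5*t)/109 + 416*cos(5*t)*exp(-3*t)/109 + 1278*exp(-3*t)*sin(5*t)/545

Characteristic equation r² + 6r + 34 = 0 has discriminant (6)² - 4·(34) = -100 < 0, so r = -3 ± 5i.
Hence x_h = C1*cos(5*t)*exp(-3*t) + C2*exp(-3*t)*sin(5*t).
Try x_p = A*cos(5*t) + B*sin(5*t). Substituting and equating the coefficients of cos(5t) and sin(5t) gives A = 20/109, B = -6/109, so x_p = -6*sin(5*t)/109 + 20*cos(5*t)/109.
General solution: x = -6*sin(5*t)/109 + 20*cos(5*t)/109 + C1*cos(5*t)*exp(-3*t) + C2*exp(-3*t)*sin(5*t).
Apply the initial conditions: x(0) = 20/109 + C1 = 4 and x'(0) = -30/109 - 3*C1 + 5*C2 = 0. Solving gives C1 = 416/109, C2 = 1278/545.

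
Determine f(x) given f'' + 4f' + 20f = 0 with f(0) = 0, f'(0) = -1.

Characteristic equation r² + 4r + 20 = 0 has discriminant (4)² - 4·(20) = -64 < 0, so r = -2 ± 4i.
Hence f_h = C1*cos(4*x)*exp(-2*x) + C2*exp(-2*x)*sin(4*x).
Apply the initial conditions: f(0) = C1 = 0 and f'(0) = -2*C1 + 4*C2 = -1. Solving gives C1 = 0, C2 = -1/4.

f = -exp(-2*x)*sin(4*x)/4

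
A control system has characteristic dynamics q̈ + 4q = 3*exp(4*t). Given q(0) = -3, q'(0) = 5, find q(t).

Characteristic equation r² + 4 = 0 has discriminant (0)² - 4·(4) = -16 < 0, so r = ± 2i.
Hence q_h = C1*cos(2*t) + C2*sin(2*t).
Try q_p = A*exp(4*t). Substituting into the equation and dividing by exp(4*t) gives A = 3/20, so q_p = 3*exp(4*t)/20.
General solution: q = 3*exp(4*t)/20 + C1*cos(2*t) + C2*sin(2*t).
Apply the initial conditions: q(0) = 3/20 + C1 = -3 and q'(0) = 3/5 + 2*C2 = 5. Solving gives C1 = -63/20, C2 = 11/5.

q = -63*cos(2*t)/20 + 3*exp(4*t)/20 + 11*sin(2*t)/5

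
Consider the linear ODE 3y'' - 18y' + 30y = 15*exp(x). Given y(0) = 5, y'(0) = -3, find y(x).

Divide through by 3: y'' - 6y' + 10y = 5*exp(x).
Characteristic equation r² - 6r + 10 = 0 has discriminant (-6)² - 4·(10) = -4 < 0, so r = 3 ± i.
Hence y_h = C1*cos(x)*exp(3*x) + C2*exp(3*x)*sin(x).
Try y_p = A*exp(x). Substituting into the equation and dividing by exp(x) gives A = 1, so y_p = exp(x).
General solution: y = C1*cos(x)*exp(3*x) + C2*exp(3*x)*sin(x) + exp(x).
Apply the initial conditions: y(0) = 1 + C1 = 5 and y'(0) = 1 + C2 + 3*C1 = -3. Solving gives C1 = 4, C2 = -16.

y = -16*exp(3*x)*sin(x) + 4*cos(x)*exp(3*x) + exp(x)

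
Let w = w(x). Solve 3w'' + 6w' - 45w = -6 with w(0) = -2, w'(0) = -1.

w = 2/15 - 35*exp(3*x)/24 - 27*exp(-5*x)/40

Divide through by 3: w'' + 2w' - 15w = -2.
Characteristic equation r² + 2r - 15 = 0 factors as (r - 3)(r + 5) = 0, so r = 3, -5.
Hence w_h = C1*exp(3*x) + C2*exp(-5*x).
For the particular solution try w_p = A0. Substituting and matching coefficients of each power of x gives A0 = 2/15, so w_p = 2/15.
General solution: w = 2/15 + C1*exp(3*x) + C2*exp(-5*x).
Apply the initial conditions: w(0) = 2/15 + C1 + C2 = -2 and w'(0) = -5*C2 + 3*C1 = -1. Solving gives C1 = -35/24, C2 = -27/40.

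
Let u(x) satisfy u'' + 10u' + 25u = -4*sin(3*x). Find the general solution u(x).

Characteristic equation r² + 10r + 25 = 0 has discriminant (10)² - 4·(25) = 0, so r = -5 is a repeated root.
Hence u_h = (C1 + C2*x)*exp(-5*x).
Try u_p = A*cos(3*x) + B*sin(3*x). Substituting and equating the coefficients of cos(3x) and sin(3x) gives A = 30/289, B = -16/289, so u_p = -16*sin(3*x)/289 + 30*cos(3*x)/289.

u = -16*sin(3*x)/289 + 30*cos(3*x)/289 + C1*exp(-5*x) + C2*x*exp(-5*x)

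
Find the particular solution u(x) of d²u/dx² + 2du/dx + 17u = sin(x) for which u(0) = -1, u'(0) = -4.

Characteristic equation r² + 2r + 17 = 0 has discriminant (2)² - 4·(17) = -64 < 0, so r = -1 ± 4i.
Hence u_h = C1*cos(4*x)*exp(-x) + C2*exp(-x)*sin(4*x).
Try u_p = A*cos(x) + B*sin(x). Substituting and equating the coefficients of cos(x) and sin(x) gives A = -1/130, B = 4/65, so u_p = -cos(x)/130 + 4*sin(x)/65.
General solution: u = -cos(x)/130 + 4*sin(x)/65 + C1*cos(4*x)*exp(-x) + C2*exp(-x)*sin(4*x).
Apply the initial conditions: u(0) = -1/130 + C1 = -1 and u'(0) = 4/65 - C1 + 4*C2 = -4. Solving gives C1 = -129/130, C2 = -657/520.

u = -cos(x)/130 + 4*sin(x)/65 - 657*exp(-x)*sin(4*x)/520 - 129*cos(4*x)*exp(-x)/130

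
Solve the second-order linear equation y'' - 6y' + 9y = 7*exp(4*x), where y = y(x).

Characteristic equation r² - 6r + 9 = 0 has discriminant (-6)² - 4·(9) = 0, so r = 3 is a repeated root.
Hence y_h = (C1 + C2*x)*exp(3*x).
Try y_p = A*exp(4*x). Substituting into the equation and dividing by exp(4*x) gives A = 7, so y_p = 7*exp(4*x).

y = 7*exp(4*x) + C1*exp(3*x) + C2*x*exp(3*x)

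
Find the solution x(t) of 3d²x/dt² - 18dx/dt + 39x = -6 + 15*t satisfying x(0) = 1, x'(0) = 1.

Divide through by 3: x'' - 6x' + 13x = -2 + 5*t.
Characteristic equation r² - 6r + 13 = 0 has discriminant (-6)² - 4·(13) = -16 < 0, so r = 3 ± 2i.
Hence x_h = C1*cos(2*t)*exp(3*t) + C2*exp(3*t)*sin(2*t).
For the particular solution try x_p = A0 + A1*t. Substituting and matching coefficients of each power of t gives A0 = 4/169, A1 = 5/13, so x_p = 4/169 + 5*t/13.
General solution: x = 4/169 + 5*t/13 + C1*cos(2*t)*exp(3*t) + C2*exp(3*t)*sin(2*t).
Apply the initial conditions: x(0) = 4/169 + C1 = 1 and x'(0) = 5/13 + 2*C2 + 3*C1 = 1. Solving gives C1 = 165/169, C2 = -391/338.

x = 4/169 + 5*t/13 - 391*exp(3*t)*sin(2*t)/338 + 165*cos(2*t)*exp(3*t)/169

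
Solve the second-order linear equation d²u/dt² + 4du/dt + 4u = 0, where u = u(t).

Characteristic equation r² + 4r + 4 = 0 has discriminant (4)² - 4·(4) = 0, so r = -2 is a repeated root.
Hence u_h = (C1 + C2*t)*exp(-2*t).

u = C1*exp(-2*t) + C2*t*exp(-2*t)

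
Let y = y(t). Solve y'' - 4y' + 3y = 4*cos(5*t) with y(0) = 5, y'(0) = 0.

Characteristic equation r² - 4r + 3 = 0 factors as (r - 3)(r - 1) = 0, so r = 3, 1.
Hence y_h = C1*exp(3*t) + C2*exp(t).
Try y_p = A*cos(5*t) + B*sin(5*t). Substituting and equating the coefficients of cos(5t) and sin(5t) gives A = -22/221, B = -20/221, so y_p = -22*cos(5*t)/221 - 20*sin(5*t)/221.
General solution: y = -22*cos(5*t)/221 - 20*sin(5*t)/221 + C1*exp(3*t) + C2*exp(t).
Apply the initial conditions: y(0) = -22/221 + C1 + C2 = 5 and y'(0) = -100/221 + C2 + 3*C1 = 0. Solving gives C1 = -79/34, C2 = 193/26.

y = -79*exp(3*t)/34 - 22*cos(5*t)/221 - 20*sin(5*t)/221 + 193*exp(t)/26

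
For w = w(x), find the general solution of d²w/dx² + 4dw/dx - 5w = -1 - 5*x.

w = 1 + x + C1*exp(-5*x) + C2*exp(x)

Characteristic equation r² + 4r - 5 = 0 factors as (r + 5)(r - 1) = 0, so r = -5, 1.
Hence w_h = C1*exp(-5*x) + C2*exp(x).
For the particular solution try w_p = A0 + A1*x. Substituting and matching coefficients of each power of x gives A0 = 1, A1 = 1, so w_p = 1 + x.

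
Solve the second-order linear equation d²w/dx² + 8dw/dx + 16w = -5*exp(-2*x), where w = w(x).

Characteristic equation r² + 8r + 16 = 0 has discriminant (8)² - 4·(16) = 0, so r = -4 is a repeated root.
Hence w_h = (C1 + C2*x)*exp(-4*x).
Try w_p = A*exp(-2*x). Substituting into the equation and dividing by exp(-2*x) gives A = -5/4, so w_p = -5*exp(-2*x)/4.

w = -5*exp(-2*x)/4 + C1*exp(-4*x) + C2*x*exp(-4*x)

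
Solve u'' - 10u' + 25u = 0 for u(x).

Characteristic equation r² - 10r + 25 = 0 has discriminant (-10)² - 4·(25) = 0, so r = 5 is a repeated root.
Hence u_h = (C1 + C2*x)*exp(5*x).

u = C1*exp(5*x) + C2*x*exp(5*x)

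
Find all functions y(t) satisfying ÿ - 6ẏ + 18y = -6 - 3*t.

y = -7/18 - t/6 + C1*cos(3*t)*exp(3*t) + C2*exp(3*t)*sin(3*t)

Characteristic equation r² - 6r + 18 = 0 has discriminant (-6)² - 4·(18) = -36 < 0, so r = 3 ± 3i.
Hence y_h = C1*cos(3*t)*exp(3*t) + C2*exp(3*t)*sin(3*t).
For the particular solution try y_p = A0 + A1*t. Substituting and matching coefficients of each power of t gives A0 = -7/18, A1 = -1/6, so y_p = -7/18 - t/6.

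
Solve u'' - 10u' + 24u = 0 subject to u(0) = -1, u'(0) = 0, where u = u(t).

u = -3*exp(4*t) + 2*exp(6*t)

Characteristic equation r² - 10r + 24 = 0 factors as (r - 4)(r - 6) = 0, so r = 4, 6.
Hence u_h = C1*exp(4*t) + C2*exp(6*t).
Apply the initial conditions: u(0) = C1 + C2 = -1 and u'(0) = 4*C1 + 6*C2 = 0. Solving gives C1 = -3, C2 = 2.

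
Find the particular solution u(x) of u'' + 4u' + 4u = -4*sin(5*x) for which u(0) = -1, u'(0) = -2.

Characteristic equation r² + 4r + 4 = 0 has discriminant (4)² - 4·(4) = 0, so r = -2 is a repeated root.
Hence u_h = (C1 + C2*x)*exp(-2*x).
Try u_p = A*cos(5*x) + B*sin(5*x). Substituting and equating the coefficients of cos(5x) and sin(5x) gives A = 80/841, B = 84/841, so u_p = 80*cos(5*x)/841 + 84*sin(5*x)/841.
General solution: u = 80*cos(5*x)/841 + 84*sin(5*x)/841 + C1*exp(-2*x) + C2*x*exp(-2*x).
Apply the initial conditions: u(0) = 80/841 + C1 = -1 and u'(0) = 420/841 + C2 - 2*C1 = -2. Solving gives C1 = -921/841, C2 = -136/29.

u = -921*exp(-2*x)/841 + 80*cos(5*x)/841 + 84*sin(5*x)/841 - 136*x*exp(-2*x)/29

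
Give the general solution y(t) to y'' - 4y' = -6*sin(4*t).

Characteristic equation r² - 4r = 0 factors as (r - 4)r = 0, so r = 4, 0.
Hence y_h = C1*exp(4*t) + C2.
Try y_p = A*cos(4*t) + B*sin(4*t). Substituting and equating the coefficients of cos(4t) and sin(4t) gives A = -3/16, B = 3/16, so y_p = -3*cos(4*t)/16 + 3*sin(4*t)/16.

y = C2 - 3*cos(4*t)/16 + 3*sin(4*t)/16 + C1*exp(4*t)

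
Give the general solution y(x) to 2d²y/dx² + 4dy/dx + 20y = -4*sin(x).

Divide through by 2: y'' + 2y' + 10y = -2*sin(x).
Characteristic equation r² + 2r + 10 = 0 has discriminant (2)² - 4·(10) = -36 < 0, so r = -1 ± 3i.
Hence y_h = C1*cos(3*x)*exp(-x) + C2*exp(-x)*sin(3*x).
Try y_p = A*cos(x) + B*sin(x). Substituting and equating the coefficients of cos(x) and sin(x) gives A = 4/85, B = -18/85, so y_p = -18*sin(x)/85 + 4*cos(x)/85.

y = -18*sin(x)/85 + 4*cos(x)/85 + C1*cos(3*x)*exp(-x) + C2*exp(-x)*sin(3*x)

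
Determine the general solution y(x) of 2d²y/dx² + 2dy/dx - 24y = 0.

Divide through by 2: y'' + y' - 12y = 0.
Characteristic equation r² + r - 12 = 0 factors as (r + 4)(r - 3) = 0, so r = -4, 3.
Hence y_h = C1*exp(-4*x) + C2*exp(3*x).

y = C1*exp(-4*x) + C2*exp(3*x)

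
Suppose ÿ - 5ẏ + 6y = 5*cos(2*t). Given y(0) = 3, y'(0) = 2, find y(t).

y = -37*exp(3*t)/13 - 25*sin(2*t)/52 + 5*cos(2*t)/52 + 23*exp(2*t)/4

Characteristic equation r² - 5r + 6 = 0 factors as (r - 3)(r - 2) = 0, so r = 3, 2.
Hence y_h = C1*exp(3*t) + C2*exp(2*t).
Try y_p = A*cos(2*t) + B*sin(2*t). Substituting and equating the coefficients of cos(2t) and sin(2t) gives A = 5/52, B = -25/52, so y_p = -25*sin(2*t)/52 + 5*cos(2*t)/52.
General solution: y = -25*sin(2*t)/52 + 5*cos(2*t)/52 + C1*exp(3*t) + C2*exp(2*t).
Apply the initial conditions: y(0) = 5/52 + C1 + C2 = 3 and y'(0) = -25/26 + 2*C2 + 3*C1 = 2. Solving gives C1 = -37/13, C2 = 23/4.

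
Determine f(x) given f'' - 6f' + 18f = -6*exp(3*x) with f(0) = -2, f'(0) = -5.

f = -2*exp(3*x)/3 - 4*cos(3*x)*exp(3*x)/3 + exp(3*x)*sin(3*x)/3

Characteristic equation r² - 6r + 18 = 0 has discriminant (-6)² - 4·(18) = -36 < 0, so r = 3 ± 3i.
Hence f_h = C1*cos(3*x)*exp(3*x) + C2*exp(3*x)*sin(3*x).
Try f_p = A*exp(3*x). Substituting into the equation and dividing by exp(3*x) gives A = -2/3, so f_p = -2*exp(3*x)/3.
General solution: f = -2*exp(3*x)/3 + C1*cos(3*x)*exp(3*x) + C2*exp(3*x)*sin(3*x).
Apply the initial conditions: f(0) = -2/3 + C1 = -2 and f'(0) = -2 + 3*C1 + 3*C2 = -5. Solving gives C1 = -4/3, C2 = 1/3.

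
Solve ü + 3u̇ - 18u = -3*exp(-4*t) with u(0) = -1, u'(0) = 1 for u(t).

u = -38*exp(3*t)/63 - 11*exp(-6*t)/18 + 3*exp(-4*t)/14

Characteristic equation r² + 3r - 18 = 0 factors as (r + 6)(r - 3) = 0, so r = -6, 3.
Hence u_h = C1*exp(-6*t) + C2*exp(3*t).
Try u_p = A*exp(-4*t). Substituting into the equation and dividing by exp(-4*t) gives A = 3/14, so u_p = 3*exp(-4*t)/14.
General solution: u = 3*exp(-4*t)/14 + C1*exp(-6*t) + C2*exp(3*t).
Apply the initial conditions: u(0) = 3/14 + C1 + C2 = -1 and u'(0) = -6/7 - 6*C1 + 3*C2 = 1. Solving gives C1 = -11/18, C2 = -38/63.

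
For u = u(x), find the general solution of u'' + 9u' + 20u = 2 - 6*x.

u = 47/200 - 3*x/10 + C1*exp(-5*x) + C2*exp(-4*x)

Characteristic equation r² + 9r + 20 = 0 factors as (r + 5)(r + 4) = 0, so r = -5, -4.
Hence u_h = C1*exp(-5*x) + C2*exp(-4*x).
For the particular solution try u_p = A0 + A1*x. Substituting and matching coefficients of each power of x gives A0 = 47/200, A1 = -3/10, so u_p = 47/200 - 3*x/10.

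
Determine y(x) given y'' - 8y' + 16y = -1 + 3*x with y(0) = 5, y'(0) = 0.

Characteristic equation r² - 8r + 16 = 0 has discriminant (-8)² - 4·(16) = 0, so r = 4 is a repeated root.
Hence y_h = (C1 + C2*x)*exp(4*x).
For the particular solution try y_p = A0 + A1*x. Substituting and matching coefficients of each power of x gives A0 = 1/32, A1 = 3/16, so y_p = 1/32 + 3*x/16.
General solution: y = 1/32 + 3*x/16 + C1*exp(4*x) + C2*x*exp(4*x).
Apply the initial conditions: y(0) = 1/32 + C1 = 5 and y'(0) = 3/16 + C2 + 4*C1 = 0. Solving gives C1 = 159/32, C2 = -321/16.

y = 1/32 + 3*x/16 + 159*exp(4*x)/32 - 321*x*exp(4*x)/16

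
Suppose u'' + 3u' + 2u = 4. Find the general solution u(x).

Characteristic equation r² + 3r + 2 = 0 factors as (r + 1)(r + 2) = 0, so r = -1, -2.
Hence u_h = C1*exp(-x) + C2*exp(-2*x).
For the particular solution try u_p = A0. Substituting and matching coefficients of each power of x gives A0 = 2, so u_p = 2.

u = 2 + C1*exp(-x) + C2*exp(-2*x)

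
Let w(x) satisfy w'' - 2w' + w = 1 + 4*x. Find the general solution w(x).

Characteristic equation r² - 2r + 1 = 0 has discriminant (-2)² - 4·(1) = 0, so r = 1 is a repeated root.
Hence w_h = (C1 + C2*x)*exp(x).
For the particular solution try w_p = A0 + A1*x. Substituting and matching coefficients of each power of x gives A0 = 9, A1 = 4, so w_p = 9 + 4*x.

w = 9 + 4*x + C1*exp(x) + C2*x*exp(x)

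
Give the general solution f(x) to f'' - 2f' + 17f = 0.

Characteristic equation r² - 2r + 17 = 0 has discriminant (-2)² - 4·(17) = -64 < 0, so r = 1 ± 4i.
Hence f_h = C1*cos(4*x)*exp(x) + C2*exp(x)*sin(4*x).

f = C1*cos(4*x)*exp(x) + C2*exp(x)*sin(4*x)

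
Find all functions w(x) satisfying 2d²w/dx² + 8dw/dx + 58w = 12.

w = 6/29 + C1*cos(5*x)*exp(-2*x) + C2*exp(-2*x)*sin(5*x)

Divide through by 2: w'' + 4w' + 29w = 6.
Characteristic equation r² + 4r + 29 = 0 has discriminant (4)² - 4·(29) = -100 < 0, so r = -2 ± 5i.
Hence w_h = C1*cos(5*x)*exp(-2*x) + C2*exp(-2*x)*sin(5*x).
For the particular solution try w_p = A0. Substituting and matching coefficients of each power of x gives A0 = 6/29, so w_p = 6/29.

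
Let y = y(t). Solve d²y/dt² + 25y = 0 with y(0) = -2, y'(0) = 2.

y = -2*cos(5*t) + 2*sin(5*t)/5

Characteristic equation r² + 25 = 0 has discriminant (0)² - 4·(25) = -100 < 0, so r = ± 5i.
Hence y_h = C1*cos(5*t) + C2*sin(5*t).
Apply the initial conditions: y(0) = C1 = -2 and y'(0) = 5*C2 = 2. Solving gives C1 = -2, C2 = 2/5.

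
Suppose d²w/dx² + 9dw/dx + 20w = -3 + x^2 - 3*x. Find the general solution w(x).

w = -269/4000 - 39*x/200 + x**2/20 + C1*exp(-5*x) + C2*exp(-4*x)

Characteristic equation r² + 9r + 20 = 0 factors as (r + 5)(r + 4) = 0, so r = -5, -4.
Hence w_h = C1*exp(-5*x) + C2*exp(-4*x).
For the particular solution try w_p = A0 + A1*x + A2*x^2. Substituting and matching coefficients of each power of x gives A0 = -269/4000, A1 = -39/200, A2 = 1/20, so w_p = -269/4000 - 39*x/200 + x^2/20.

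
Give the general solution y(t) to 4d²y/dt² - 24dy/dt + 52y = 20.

Divide through by 4: y'' - 6y' + 13y = 5.
Characteristic equation r² - 6r + 13 = 0 has discriminant (-6)² - 4·(13) = -16 < 0, so r = 3 ± 2i.
Hence y_h = C1*cos(2*t)*exp(3*t) + C2*exp(3*t)*sin(2*t).
For the particular solution try y_p = A0. Substituting and matching coefficients of each power of t gives A0 = 5/13, so y_p = 5/13.

y = 5/13 + C1*cos(2*t)*exp(3*t) + C2*exp(3*t)*sin(2*t)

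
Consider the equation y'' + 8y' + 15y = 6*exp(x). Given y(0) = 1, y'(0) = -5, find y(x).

Characteristic equation r² + 8r + 15 = 0 factors as (r + 5)(r + 3) = 0, so r = -5, -3.
Hence y_h = C1*exp(-5*x) + C2*exp(-3*x).
Try y_p = A*exp(x). Substituting into the equation and dividing by exp(x) gives A = 1/4, so y_p = exp(x)/4.
General solution: y = exp(x)/4 + C1*exp(-5*x) + C2*exp(-3*x).
Apply the initial conditions: y(0) = 1/4 + C1 + C2 = 1 and y'(0) = 1/4 - 5*C1 - 3*C2 = -5. Solving gives C1 = 3/2, C2 = -3/4.

y = -3*exp(-3*x)/4 + exp(x)/4 + 3*exp(-5*x)/2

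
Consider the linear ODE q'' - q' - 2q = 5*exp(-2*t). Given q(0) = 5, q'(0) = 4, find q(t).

q = exp(-t)/3 + 5*exp(-2*t)/4 + 41*exp(2*t)/12

Characteristic equation r² - r - 2 = 0 factors as (r - 2)(r + 1) = 0, so r = 2, -1.
Hence q_h = C1*exp(2*t) + C2*exp(-t).
Try q_p = A*exp(-2*t). Substituting into the equation and dividing by exp(-2*t) gives A = 5/4, so q_p = 5*exp(-2*t)/4.
General solution: q = 5*exp(-2*t)/4 + C1*exp(2*t) + C2*exp(-t).
Apply the initial conditions: q(0) = 5/4 + C1 + C2 = 5 and q'(0) = -5/2 - C2 + 2*C1 = 4. Solving gives C1 = 41/12, C2 = 1/3.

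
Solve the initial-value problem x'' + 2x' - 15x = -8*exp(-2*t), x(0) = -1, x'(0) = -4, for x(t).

x = -53*exp(3*t)/40 - 5*exp(-5*t)/24 + 8*exp(-2*t)/15

Characteristic equation r² + 2r - 15 = 0 factors as (r - 3)(r + 5) = 0, so r = 3, -5.
Hence x_h = C1*exp(3*t) + C2*exp(-5*t).
Try x_p = A*exp(-2*t). Substituting into the equation and dividing by exp(-2*t) gives A = 8/15, so x_p = 8*exp(-2*t)/15.
General solution: x = 8*exp(-2*t)/15 + C1*exp(3*t) + C2*exp(-5*t).
Apply the initial conditions: x(0) = 8/15 + C1 + C2 = -1 and x'(0) = -16/15 - 5*C2 + 3*C1 = -4. Solving gives C1 = -53/40, C2 = -5/24.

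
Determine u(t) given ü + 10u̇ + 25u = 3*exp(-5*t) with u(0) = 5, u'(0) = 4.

u = 5*exp(-5*t) + 29*t*exp(-5*t) + 3*t**2*exp(-5*t)/2

Characteristic equation r² + 10r + 25 = 0 has discriminant (10)² - 4·(25) = 0, so r = -5 is a repeated root.
Hence u_h = (C1 + C2*t)*exp(-5*t).
Since exp(-5*t) solves the homogeneous equation (r = -5 is a root of multiplicity 2), multiply the trial by t^2. Try u_p = A*t^2*exp(-5*t). Substituting into the equation and dividing by exp(-5*t) gives A = 3/2, so u_p = 3*t^2*exp(-5*t)/2.
General solution: u = C1*exp(-5*t) + 3*t^2*exp(-5*t)/2 + C2*t*exp(-5*t).
Apply the initial conditions: u(0) = C1 = 5 and u'(0) = C2 - 5*C1 = 4. Solving gives C1 = 5, C2 = 29.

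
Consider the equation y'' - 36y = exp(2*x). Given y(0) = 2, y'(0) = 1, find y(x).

Characteristic equation r² - 36 = 0 factors as (r + 6)(r - 6) = 0, so r = -6, 6.
Hence y_h = C1*exp(-6*x) + C2*exp(6*x).
Try y_p = A*exp(2*x). Substituting into the equation and dividing by exp(2*x) gives A = -1/32, so y_p = -exp(2*x)/32.
General solution: y = -exp(2*x)/32 + C1*exp(-6*x) + C2*exp(6*x).
Apply the initial conditions: y(0) = -1/32 + C1 + C2 = 2 and y'(0) = -1/16 - 6*C1 + 6*C2 = 1. Solving gives C1 = 89/96, C2 = 53/48.

y = -exp(2*x)/32 + 53*exp(6*x)/48 + 89*exp(-6*x)/96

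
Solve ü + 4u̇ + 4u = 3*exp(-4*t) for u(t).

u = 3*exp(-4*t)/4 + C1*exp(-2*t) + C2*t*exp(-2*t)

Characteristic equation r² + 4r + 4 = 0 has discriminant (4)² - 4·(4) = 0, so r = -2 is a repeated root.
Hence u_h = (C1 + C2*t)*exp(-2*t).
Try u_p = A*exp(-4*t). Substituting into the equation and dividing by exp(-4*t) gives A = 3/4, so u_p = 3*exp(-4*t)/4.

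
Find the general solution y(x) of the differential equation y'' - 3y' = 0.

Characteristic equation r² - 3r = 0 factors as (r - 3)r = 0, so r = 3, 0.
Hence y_h = C1*exp(3*x) + C2.

y = C2 + C1*exp(3*x)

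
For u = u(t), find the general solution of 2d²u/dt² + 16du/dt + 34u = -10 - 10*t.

u = -45/289 - 5*t/17 + C1*cos(t)*exp(-4*t) + C2*exp(-4*t)*sin(t)

Divide through by 2: u'' + 8u' + 17u = -5 - 5*t.
Characteristic equation r² + 8r + 17 = 0 has discriminant (8)² - 4·(17) = -4 < 0, so r = -4 ± i.
Hence u_h = C1*cos(t)*exp(-4*t) + C2*exp(-4*t)*sin(t).
For the particular solution try u_p = A0 + A1*t. Substituting and matching coefficients of each power of t gives A0 = -45/289, A1 = -5/17, so u_p = -45/289 - 5*t/17.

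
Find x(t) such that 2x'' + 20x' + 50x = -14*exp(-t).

x = -7*exp(-t)/16 + C1*exp(-5*t) + C2*t*exp(-5*t)

Divide through by 2: x'' + 10x' + 25x = -7*exp(-t).
Characteristic equation r² + 10r + 25 = 0 has discriminant (10)² - 4·(25) = 0, so r = -5 is a repeated root.
Hence x_h = (C1 + C2*t)*exp(-5*t).
Try x_p = A*exp(-t). Substituting into the equation and dividing by exp(-t) gives A = -7/16, so x_p = -7*exp(-t)/16.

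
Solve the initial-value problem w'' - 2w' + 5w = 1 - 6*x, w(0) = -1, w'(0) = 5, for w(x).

w = -7/25 - 6*x/5 - 18*cos(2*x)*exp(x)/25 + 173*exp(x)*sin(2*x)/50

Characteristic equation r² - 2r + 5 = 0 has discriminant (-2)² - 4·(5) = -16 < 0, so r = 1 ± 2i.
Hence w_h = C1*cos(2*x)*exp(x) + C2*exp(x)*sin(2*x).
For the particular solution try w_p = A0 + A1*x. Substituting and matching coefficients of each power of x gives A0 = -7/25, A1 = -6/5, so w_p = -7/25 - 6*x/5.
General solution: w = -7/25 - 6*x/5 + C1*cos(2*x)*exp(x) + C2*exp(x)*sin(2*x).
Apply the initial conditions: w(0) = -7/25 + C1 = -1 and w'(0) = -6/5 + C1 + 2*C2 = 5. Solving gives C1 = -18/25, C2 = 173/50.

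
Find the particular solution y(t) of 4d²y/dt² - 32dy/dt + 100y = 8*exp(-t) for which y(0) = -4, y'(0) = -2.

Divide through by 4: y'' - 8y' + 25y = 2*exp(-t).
Characteristic equation r² - 8r + 25 = 0 has discriminant (-8)² - 4·(25) = -36 < 0, so r = 4 ± 3i.
Hence y_h = C1*cos(3*t)*exp(4*t) + C2*exp(4*t)*sin(3*t).
Try y_p = A*exp(-t). Substituting into the equation and dividing by exp(-t) gives A = 1/17, so y_p = exp(-t)/17.
General solution: y = exp(-t)/17 + C1*cos(3*t)*exp(4*t) + C2*exp(4*t)*sin(3*t).
Apply the initial conditions: y(0) = 1/17 + C1 = -4 and y'(0) = -1/17 + 3*C2 + 4*C1 = -2. Solving gives C1 = -69/17, C2 = 81/17.

y = exp(-t)/17 - 69*cos(3*t)*exp(4*t)/17 + 81*exp(4*t)*sin(3*t)/17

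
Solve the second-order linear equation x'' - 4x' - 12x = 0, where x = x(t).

Characteristic equation r² - 4r - 12 = 0 factors as (r + 2)(r - 6) = 0, so r = -2, 6.
Hence x_h = C1*exp(-2*t) + C2*exp(6*t).

x = C1*exp(-2*t) + C2*exp(6*t)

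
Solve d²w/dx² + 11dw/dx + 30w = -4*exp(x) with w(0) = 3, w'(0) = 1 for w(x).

Characteristic equation r² + 11r + 30 = 0 factors as (r + 5)(r + 6) = 0, so r = -5, -6.
Hence w_h = C1*exp(-5*x) + C2*exp(-6*x).
Try w_p = A*exp(x). Substituting into the equation and dividing by exp(x) gives A = -2/21, so w_p = -2*exp(x)/21.
General solution: w = -2*exp(x)/21 + C1*exp(-5*x) + C2*exp(-6*x).
Apply the initial conditions: w(0) = -2/21 + C1 + C2 = 3 and w'(0) = -2/21 - 6*C2 - 5*C1 = 1. Solving gives C1 = 59/3, C2 = -116/7.

w = -116*exp(-6*x)/7 - 2*exp(x)/21 + 59*exp(-5*x)/3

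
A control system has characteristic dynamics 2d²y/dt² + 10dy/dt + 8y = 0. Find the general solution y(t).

Divide through by 2: y'' + 5y' + 4y = 0.
Characteristic equation r² + 5r + 4 = 0 factors as (r + 4)(r + 1) = 0, so r = -4, -1.
Hence y_h = C1*exp(-4*t) + C2*exp(-t).

y = C1*exp(-4*t) + C2*exp(-t)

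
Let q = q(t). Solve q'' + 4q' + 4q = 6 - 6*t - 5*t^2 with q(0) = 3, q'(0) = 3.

Characteristic equation r² + 4r + 4 = 0 has discriminant (4)² - 4·(4) = 0, so r = -2 is a repeated root.
Hence q_h = (C1 + C2*t)*exp(-2*t).
For the particular solution try q_p = A0 + A1*t + A2*t^2. Substituting and matching coefficients of each power of t gives A0 = 9/8, A1 = 1, A2 = -5/4, so q_p = 9/8 + t - 5*t^2/4.
General solution: q = 9/8 + t - 5*t^2/4 + C1*exp(-2*t) + C2*t*exp(-2*t).
Apply the initial conditions: q(0) = 9/8 + C1 = 3 and q'(0) = 1 + C2 - 2*C1 = 3. Solving gives C1 = 15/8, C2 = 23/4.

q = 9/8 + t - 5*t**2/4 + 15*exp(-2*t)/8 + 23*t*exp(-2*t)/4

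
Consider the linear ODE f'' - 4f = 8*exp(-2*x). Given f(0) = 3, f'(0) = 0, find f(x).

f = 2*exp(2*x) - 2*x*exp(-2*x) + exp(-2*x)

Characteristic equation r² - 4 = 0 factors as (r + 2)(r - 2) = 0, so r = -2, 2.
Hence f_h = C1*exp(-2*x) + C2*exp(2*x).
Since exp(-2*x) solves the homogeneous equation (r = -2 is a root of multiplicity 1), multiply the trial by x. Try f_p = A*x*exp(-2*x). Substituting into the equation and dividing by exp(-2*x) gives A = -2, so f_p = -2*x*exp(-2*x).
General solution: f = C1*exp(-2*x) + C2*exp(2*x) - 2*x*exp(-2*x).
Apply the initial conditions: f(0) = C1 + C2 = 3 and f'(0) = -2 - 2*C1 + 2*C2 = 0. Solving gives C1 = 1, C2 = 2.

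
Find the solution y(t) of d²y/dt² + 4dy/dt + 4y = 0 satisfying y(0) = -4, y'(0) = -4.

Characteristic equation r² + 4r + 4 = 0 has discriminant (4)² - 4·(4) = 0, so r = -2 is a repeated root.
Hence y_h = (C1 + C2*t)*exp(-2*t).
Apply the initial conditions: y(0) = C1 = -4 and y'(0) = C2 - 2*C1 = -4. Solving gives C1 = -4, C2 = -12.

y = -4*exp(-2*t) - 12*t*exp(-2*t)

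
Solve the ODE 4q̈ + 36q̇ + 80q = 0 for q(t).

q = C1*exp(-4*t) + C2*exp(-5*t)

Divide through by 4: q'' + 9q' + 20q = 0.
Characteristic equation r² + 9r + 20 = 0 factors as (r + 4)(r + 5) = 0, so r = -4, -5.
Hence q_h = C1*exp(-4*t) + C2*exp(-5*t).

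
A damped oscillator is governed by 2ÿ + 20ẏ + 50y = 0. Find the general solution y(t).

y = C1*exp(-5*t) + C2*t*exp(-5*t)

Divide through by 2: y'' + 10y' + 25y = 0.
Characteristic equation r² + 10r + 25 = 0 has discriminant (10)² - 4·(25) = 0, so r = -5 is a repeated root.
Hence y_h = (C1 + C2*t)*exp(-5*t).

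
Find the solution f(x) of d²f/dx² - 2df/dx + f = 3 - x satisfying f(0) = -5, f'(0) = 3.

f = 1 - x - 6*exp(x) + 10*x*exp(x)

Characteristic equation r² - 2r + 1 = 0 has discriminant (-2)² - 4·(1) = 0, so r = 1 is a repeated root.
Hence f_h = (C1 + C2*x)*exp(x).
For the particular solution try f_p = A0 + A1*x. Substituting and matching coefficients of each power of x gives A0 = 1, A1 = -1, so f_p = 1 - x.
General solution: f = 1 - x + C1*exp(x) + C2*x*exp(x).
Apply the initial conditions: f(0) = 1 + C1 = -5 and f'(0) = -1 + C1 + C2 = 3. Solving gives C1 = -6, C2 = 10.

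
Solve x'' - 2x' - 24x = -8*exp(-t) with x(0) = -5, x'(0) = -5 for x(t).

Characteristic equation r² - 2r - 24 = 0 factors as (r - 6)(r + 4) = 0, so r = 6, -4.
Hence x_h = C1*exp(6*t) + C2*exp(-4*t).
Try x_p = A*exp(-t). Substituting into the equation and dividing by exp(-t) gives A = 8/21, so x_p = 8*exp(-t)/21.
General solution: x = 8*exp(-t)/21 + C1*exp(6*t) + C2*exp(-4*t).
Apply the initial conditions: x(0) = 8/21 + C1 + C2 = -5 and x'(0) = -8/21 - 4*C2 + 6*C1 = -5. Solving gives C1 = -183/70, C2 = -83/30.

x = -183*exp(6*t)/70 - 83*exp(-4*t)/30 + 8*exp(-t)/21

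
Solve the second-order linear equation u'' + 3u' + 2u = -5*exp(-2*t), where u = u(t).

u = C1*exp(-t) + C2*exp(-2*t) + 5*t*exp(-2*t)

Characteristic equation r² + 3r + 2 = 0 factors as (r + 1)(r + 2) = 0, so r = -1, -2.
Hence u_h = C1*exp(-t) + C2*exp(-2*t).
Since exp(-2*t) solves the homogeneous equation (r = -2 is a root of multiplicity 1), multiply the trial by t. Try u_p = A*t*exp(-2*t). Substituting into the equation and dividing by exp(-2*t) gives A = 5, so u_p = 5*t*exp(-2*t).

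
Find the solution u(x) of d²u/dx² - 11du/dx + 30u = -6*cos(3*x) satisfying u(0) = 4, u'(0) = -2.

u = -114*exp(6*x)/5 - 7*cos(3*x)/85 + 11*sin(3*x)/85 + 457*exp(5*x)/17

Characteristic equation r² - 11r + 30 = 0 factors as (r - 6)(r - 5) = 0, so r = 6, 5.
Hence u_h = C1*exp(6*x) + C2*exp(5*x).
Try u_p = A*cos(3*x) + B*sin(3*x). Substituting and equating the coefficients of cos(3x) and sin(3x) gives A = -7/85, B = 11/85, so u_p = -7*cos(3*x)/85 + 11*sin(3*x)/85.
General solution: u = -7*cos(3*x)/85 + 11*sin(3*x)/85 + C1*exp(6*x) + C2*exp(5*x).
Apply the initial conditions: u(0) = -7/85 + C1 + C2 = 4 and u'(0) = 33/85 + 5*C2 + 6*C1 = -2. Solving gives C1 = -114/5, C2 = 457/17.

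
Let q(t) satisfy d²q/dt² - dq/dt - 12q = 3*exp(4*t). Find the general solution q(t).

Characteristic equation r² - r - 12 = 0 factors as (r - 4)(r + 3) = 0, so r = 4, -3.
Hence q_h = C1*exp(4*t) + C2*exp(-3*t).
Since exp(4*t) solves the homogeneous equation (r = 4 is a root of multiplicity 1), multiply the trial by t. Try q_p = A*t*exp(4*t). Substituting into the equation and dividing by exp(4*t) gives A = 3/7, so q_p = 3*t*exp(4*t)/7.

q = C1*exp(4*t) + C2*exp(-3*t) + 3*t*exp(4*t)/7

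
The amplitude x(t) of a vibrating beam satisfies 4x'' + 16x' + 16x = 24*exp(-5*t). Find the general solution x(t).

Divide through by 4: x'' + 4x' + 4x = 6*exp(-5*t).
Characteristic equation r² + 4r + 4 = 0 has discriminant (4)² - 4·(4) = 0, so r = -2 is a repeated root.
Hence x_h = (C1 + C2*t)*exp(-2*t).
Try x_p = A*exp(-5*t). Substituting into the equation and dividing by exp(-5*t) gives A = 2/3, so x_p = 2*exp(-5*t)/3.

x = 2*exp(-5*t)/3 + C1*exp(-2*t) + C2*t*exp(-2*t)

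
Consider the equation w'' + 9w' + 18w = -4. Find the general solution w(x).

Characteristic equation r² + 9r + 18 = 0 factors as (r + 3)(r + 6) = 0, so r = -3, -6.
Hence w_h = C1*exp(-3*x) + C2*exp(-6*x).
For the particular solution try w_p = A0. Substituting and matching coefficients of each power of x gives A0 = -2/9, so w_p = -2/9.

w = -2/9 + C1*exp(-3*x) + C2*exp(-6*x)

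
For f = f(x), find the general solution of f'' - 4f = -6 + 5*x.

Characteristic equation r² - 4 = 0 factors as (r + 2)(r - 2) = 0, so r = -2, 2.
Hence f_h = C1*exp(-2*x) + C2*exp(2*x).
For the particular solution try f_p = A0 + A1*x. Substituting and matching coefficients of each power of x gives A0 = 3/2, A1 = -5/4, so f_p = 3/2 - 5*x/4.

f = 3/2 - 5*x/4 + C1*exp(-2*x) + C2*exp(2*x)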